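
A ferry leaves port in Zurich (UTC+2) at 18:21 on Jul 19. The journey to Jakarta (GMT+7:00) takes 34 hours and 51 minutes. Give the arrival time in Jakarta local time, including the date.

Convert departure to UTC: 18:21 − 2:00 = 16:21 UTC on Jul 19.
Add 34 hours and 51 minutes travel time → 03:12 UTC (Jul 21).
Jakarta is UTC+7:00, so local arrival = 03:12 + 7:00 = 10:12 on Jul 21.

10:12 on Jul 21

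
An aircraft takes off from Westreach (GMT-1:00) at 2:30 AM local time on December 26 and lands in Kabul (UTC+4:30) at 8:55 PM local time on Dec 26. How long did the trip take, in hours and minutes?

12 hours 55 minutes

Kabul is 5:30 ahead of Westreach.
Clock-face elapsed time (ignoring zones) is 18 hours 25 minutes.
Actual elapsed = 18 hours 25 minutes − 5:30 = 12 hours 55 minutes.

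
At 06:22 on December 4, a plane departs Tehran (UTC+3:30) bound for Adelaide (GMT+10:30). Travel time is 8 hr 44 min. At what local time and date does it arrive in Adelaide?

22:06 on Dec 4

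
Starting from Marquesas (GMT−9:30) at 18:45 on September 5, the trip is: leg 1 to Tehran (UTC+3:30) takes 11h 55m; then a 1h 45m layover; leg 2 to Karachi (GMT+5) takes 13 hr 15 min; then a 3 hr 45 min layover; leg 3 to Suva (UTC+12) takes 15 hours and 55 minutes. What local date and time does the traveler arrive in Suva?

14:50 on September 8

Convert departure to UTC: 18:45 + 9:30 = 04:15 UTC on Sep 6.
Add 11 hours 55 minutes leg 1 → 16:10 UTC.
Add 1 hour and 45 minutes layover in Tehran → 17:55 UTC.
Add 13 hours 15 minutes leg 2 → 07:10 UTC (Sep 7).
Add 3 hours and 45 minutes layover in Karachi → 10:55 UTC.
Add 15 hours 55 minutes leg 3 → 02:50 UTC (Sep 8).
Suva is UTC+12:00, so local arrival = 02:50 + 12:00 = 14:50 on Sep 8.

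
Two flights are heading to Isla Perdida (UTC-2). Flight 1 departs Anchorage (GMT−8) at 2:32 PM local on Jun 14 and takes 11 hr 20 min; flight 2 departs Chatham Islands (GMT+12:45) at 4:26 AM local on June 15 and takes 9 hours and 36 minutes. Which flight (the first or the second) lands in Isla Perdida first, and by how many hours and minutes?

Flight 1 in UTC: 2:32 PM + 8:00 = 10:32 PM on Jun 14.
+11 hours 20 minutes → arrive 9:52 AM UTC on Jun 15.
Flight 2 in UTC: 4:26 AM − 12:45 = 3:41 PM on Jun 14.
+9 hours 36 minutes → arrive 1:17 AM UTC on Jun 15.
Flight 2 lands earlier by 8 hours 35 minutes.

the second, by 8 hours 35 minutes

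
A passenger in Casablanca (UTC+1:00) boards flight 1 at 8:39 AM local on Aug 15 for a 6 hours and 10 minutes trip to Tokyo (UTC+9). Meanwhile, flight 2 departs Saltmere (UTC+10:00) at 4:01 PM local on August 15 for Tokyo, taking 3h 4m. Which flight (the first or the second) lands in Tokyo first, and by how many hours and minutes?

Flight 1 in UTC: 8:39 AM − 1:00 = 7:39 AM on Aug 15.
+6 hours 10 minutes → arrive 1:49 PM UTC on Aug 15.
Flight 2 in UTC: 4:01 PM − 10:00 = 6:01 AM on Aug 15.
+3 hours 4 minutes → arrive 9:05 AM UTC on Aug 15.
Flight 2 lands earlier by 4 hours 44 minutes.

the second, by 4 hours 44 minutes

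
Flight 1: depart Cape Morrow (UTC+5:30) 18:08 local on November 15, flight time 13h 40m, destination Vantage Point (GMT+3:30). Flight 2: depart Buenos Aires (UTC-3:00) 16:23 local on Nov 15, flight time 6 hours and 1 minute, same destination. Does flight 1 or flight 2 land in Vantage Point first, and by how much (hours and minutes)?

Flight 1 in UTC: 18:08 − 5:30 = 12:38 on Nov 15.
+13 hours 40 minutes → arrive 02:18 UTC on Nov 16.
Flight 2 in UTC: 16:23 + 3:00 = 19:23 on Nov 15.
+6 hours and 1 minute → arrive 01:24 UTC on Nov 16.
Flight 2 lands earlier by 54 minutes.

the second, by 54 minutes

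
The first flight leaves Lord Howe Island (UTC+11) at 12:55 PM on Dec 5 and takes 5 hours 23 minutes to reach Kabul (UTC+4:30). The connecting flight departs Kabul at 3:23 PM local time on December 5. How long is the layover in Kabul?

3 hours 35 minutes

Convert departure to UTC: 12:55 PM − 11:00 = 1:55 AM UTC on Dec 5.
Add 5 hours and 23 minutes flight time → 7:18 AM UTC.
Kabul is UTC+4:30, so local arrival = 7:18 AM + 4:30 = 11:48 AM on Dec 5.
Layover = 3:23 PM − 11:48 AM = 3 hours 35 minutes.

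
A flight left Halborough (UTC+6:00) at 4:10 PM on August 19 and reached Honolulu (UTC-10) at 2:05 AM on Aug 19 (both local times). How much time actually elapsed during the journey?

Departure in UTC: 4:10 PM − 6:00 = 10:10 AM on Aug 19.
Arrival in UTC: 2:05 AM + 10:00 = 12:05 PM on Aug 19.
Elapsed = 12:05 PM − 10:10 AM = 1 hour 55 minutes.

1 hour 55 minutes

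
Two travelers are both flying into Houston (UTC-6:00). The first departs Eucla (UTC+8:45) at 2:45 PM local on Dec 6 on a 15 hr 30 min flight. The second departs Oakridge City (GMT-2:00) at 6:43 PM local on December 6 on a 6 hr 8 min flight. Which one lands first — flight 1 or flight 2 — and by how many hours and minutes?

Flight 1 in UTC: 2:45 PM − 8:45 = 6:00 AM on Dec 6.
+15 hours 30 minutes → arrive 9:30 PM UTC on Dec 6.
Flight 2 in UTC: 6:43 PM + 2:00 = 8:43 PM on Dec 6.
+6 hours and 8 minutes → arrive 2:51 AM UTC on Dec 7.
Flight 1 lands earlier by 5 hours 21 minutes.

the first, by 5 hours 21 minutes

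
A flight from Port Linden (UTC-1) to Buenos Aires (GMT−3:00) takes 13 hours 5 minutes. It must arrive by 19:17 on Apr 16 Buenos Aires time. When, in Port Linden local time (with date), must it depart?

08:12 on April 16

Target arrival in UTC: 19:17 + 3:00 = 22:17 on Apr 16.
Subtract 13 hours 5 minutes → departure 09:12 UTC on Apr 16.
Port Linden is UTC−1:00: 09:12 − 1:00 = 08:12 on Apr 16.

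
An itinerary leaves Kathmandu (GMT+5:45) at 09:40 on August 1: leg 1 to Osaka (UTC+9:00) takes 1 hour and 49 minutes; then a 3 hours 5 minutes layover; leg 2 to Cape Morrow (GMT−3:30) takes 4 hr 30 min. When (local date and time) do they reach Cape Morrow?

09:49 on Aug 1

Convert departure to UTC: 09:40 − 5:45 = 03:55 UTC on Aug 1.
Add 1 hour and 49 minutes leg 1 → 05:44 UTC.
Add 3 hours 5 minutes layover in Osaka → 08:49 UTC.
Add 4 hours 30 minutes leg 2 → 13:19 UTC.
Cape Morrow is UTC−3:30, so local arrival = 13:19 − 3:30 = 09:49 on Aug 1.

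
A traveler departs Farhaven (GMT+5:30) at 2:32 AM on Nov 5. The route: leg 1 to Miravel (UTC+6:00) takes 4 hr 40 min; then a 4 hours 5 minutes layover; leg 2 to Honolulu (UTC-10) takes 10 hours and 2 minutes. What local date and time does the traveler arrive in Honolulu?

5:49 AM on Nov 5

Convert departure to UTC: 2:32 AM − 5:30 = 9:02 PM UTC on Nov 4.
Add 4 hours 40 minutes leg 1 → 1:42 AM UTC (Nov 5).
Add 4 hours 5 minutes layover in Miravel → 5:47 AM UTC.
Add 10 hours and 2 minutes leg 2 → 3:49 PM UTC.
Honolulu is UTC−10:00, so local arrival = 3:49 PM − 10:00 = 5:49 AM on Nov 5.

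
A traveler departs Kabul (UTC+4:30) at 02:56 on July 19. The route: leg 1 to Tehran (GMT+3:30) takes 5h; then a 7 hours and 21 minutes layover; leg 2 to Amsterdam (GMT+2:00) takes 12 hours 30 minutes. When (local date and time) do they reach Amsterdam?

01:17 on July 20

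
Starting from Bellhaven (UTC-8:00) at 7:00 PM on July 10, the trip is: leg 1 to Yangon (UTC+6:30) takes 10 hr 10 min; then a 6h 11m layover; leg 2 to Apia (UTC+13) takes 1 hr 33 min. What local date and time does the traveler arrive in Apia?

9:54 AM on Jul 12

Convert departure to UTC: 7:00 PM + 8:00 = 3:00 AM UTC on Jul 11.
Add 10 hours and 10 minutes leg 1 → 1:10 PM UTC.
Add 6 hours and 11 minutes layover in Yangon → 7:21 PM UTC.
Add 1 hour and 33 minutes leg 2 → 8:54 PM UTC.
Apia is UTC+13:00, so local arrival = 8:54 PM + 13:00 = 9:54 AM on Jul 12.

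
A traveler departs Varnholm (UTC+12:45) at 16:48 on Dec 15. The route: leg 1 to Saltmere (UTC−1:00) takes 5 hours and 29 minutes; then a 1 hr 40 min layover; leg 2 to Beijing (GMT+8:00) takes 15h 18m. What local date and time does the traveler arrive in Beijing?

Convert departure to UTC: 16:48 − 12:45 = 04:03 UTC on Dec 15.
Add 5 hours and 29 minutes leg 1 → 09:32 UTC.
Add 1 hour and 40 minutes layover in Saltmere → 11:12 UTC.
Add 15 hours 18 minutes leg 2 → 02:30 UTC (Dec 16).
Beijing is UTC+8:00, so local arrival = 02:30 + 8:00 = 10:30 on Dec 16.

10:30 on December 16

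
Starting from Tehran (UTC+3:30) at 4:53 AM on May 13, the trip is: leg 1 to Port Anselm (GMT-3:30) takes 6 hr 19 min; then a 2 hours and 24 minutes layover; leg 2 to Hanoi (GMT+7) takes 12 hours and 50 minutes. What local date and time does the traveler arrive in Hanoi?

Convert departure to UTC: 4:53 AM − 3:30 = 1:23 AM UTC on May 13.
Add 6 hours and 19 minutes leg 1 → 7:42 AM UTC.
Add 2 hours 24 minutes layover in Port Anselm → 10:06 AM UTC.
Add 12 hours and 50 minutes leg 2 → 10:56 PM UTC.
Hanoi is UTC+7:00, so local arrival = 10:56 PM + 7:00 = 5:56 AM on May 14.

5:56 AM on May 14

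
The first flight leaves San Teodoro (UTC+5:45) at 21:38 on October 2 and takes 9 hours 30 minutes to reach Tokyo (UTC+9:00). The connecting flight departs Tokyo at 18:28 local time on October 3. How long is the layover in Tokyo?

8 hours 5 minutes

Convert departure to UTC: 21:38 − 5:45 = 15:53 UTC on Oct 2.
Add 9 hours and 30 minutes flight time → 01:23 UTC (Oct 3).
Tokyo is UTC+9:00, so local arrival = 01:23 + 9:00 = 10:23 on Oct 3.
Layover = 18:28 − 10:23 = 8 hours 5 minutes.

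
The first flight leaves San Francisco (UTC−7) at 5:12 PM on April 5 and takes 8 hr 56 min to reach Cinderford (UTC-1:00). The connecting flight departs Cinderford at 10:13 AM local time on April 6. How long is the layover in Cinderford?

2 hours 5 minutes

Convert departure to UTC: 5:12 PM + 7:00 = 12:12 AM UTC on Apr 6.
Add 8 hours and 56 minutes flight time → 9:08 AM UTC.
Cinderford is UTC−1:00, so local arrival = 9:08 AM − 1:00 = 8:08 AM on Apr 6.
Layover = 10:13 AM − 8:08 AM = 2 hours 5 minutes.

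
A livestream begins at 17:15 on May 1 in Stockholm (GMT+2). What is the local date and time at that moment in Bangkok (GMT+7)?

Bangkok is 5:00 ahead of Stockholm.
Shift by the zone difference: 17:15 + 5:00 = 22:15 on May 1 in Bangkok.

22:15 on May 1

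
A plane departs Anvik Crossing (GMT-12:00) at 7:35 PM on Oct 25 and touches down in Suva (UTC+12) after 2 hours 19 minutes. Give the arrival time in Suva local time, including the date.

9:54 PM on October 26

Convert departure to UTC: 7:35 PM + 12:00 = 7:35 AM UTC on Oct 26.
Add 2 hours 19 minutes travel time → 9:54 AM UTC.
Suva is UTC+12:00, so local arrival = 9:54 AM + 12:00 = 9:54 PM on Oct 26.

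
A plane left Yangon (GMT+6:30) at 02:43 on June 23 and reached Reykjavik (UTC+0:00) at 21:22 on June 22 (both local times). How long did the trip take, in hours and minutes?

1 hour 9 minutes

Reykjavik is 6:30 behind Yangon.
Clock-face elapsed time (ignoring zones) is −5 hours 21 minutes.
Actual elapsed = −5 hours 21 minutes + 6:30 = 1 hour 9 minutes.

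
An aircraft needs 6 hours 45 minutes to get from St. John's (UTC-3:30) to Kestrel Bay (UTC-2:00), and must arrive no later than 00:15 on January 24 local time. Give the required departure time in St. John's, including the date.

16:00 on January 23

Target arrival in UTC: 00:15 + 2:00 = 02:15 on Jan 24.
Subtract 6 hours and 45 minutes → departure 19:30 UTC on Jan 23.
St. John's is UTC−3:30: 19:30 − 3:30 = 16:00 on Jan 23.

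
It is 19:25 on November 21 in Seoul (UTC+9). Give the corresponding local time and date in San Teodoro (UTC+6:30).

16:55 on Nov 21

In UTC: 19:25 − 9:00 = 10:25 on Nov 21.
San Teodoro is UTC+6:30: 10:25 + 6:30 = 16:55 on Nov 21.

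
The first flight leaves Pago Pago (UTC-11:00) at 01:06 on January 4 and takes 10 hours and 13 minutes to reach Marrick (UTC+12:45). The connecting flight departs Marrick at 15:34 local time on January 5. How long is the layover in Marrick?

4 hours 30 minutes

Convert departure to UTC: 01:06 + 11:00 = 12:06 UTC on Jan 4.
Add 10 hours and 13 minutes flight time → 22:19 UTC.
Marrick is UTC+12:45, so local arrival = 22:19 + 12:45 = 11:04 on Jan 5.
Layover = 15:34 − 11:04 = 4 hours 30 minutes.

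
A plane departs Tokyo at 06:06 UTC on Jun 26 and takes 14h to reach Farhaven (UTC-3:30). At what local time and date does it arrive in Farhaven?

Departure is given in UTC: 06:06 on Jun 26.
Add 14 hours → 20:06 UTC.
Farhaven is UTC−3:30: 20:06 − 3:30 = 16:36 on Jun 26.

16:36 on Jun 26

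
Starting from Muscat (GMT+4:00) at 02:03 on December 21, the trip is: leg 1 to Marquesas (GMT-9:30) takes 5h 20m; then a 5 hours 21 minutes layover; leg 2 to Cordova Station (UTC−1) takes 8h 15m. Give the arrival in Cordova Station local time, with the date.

15:59 on December 21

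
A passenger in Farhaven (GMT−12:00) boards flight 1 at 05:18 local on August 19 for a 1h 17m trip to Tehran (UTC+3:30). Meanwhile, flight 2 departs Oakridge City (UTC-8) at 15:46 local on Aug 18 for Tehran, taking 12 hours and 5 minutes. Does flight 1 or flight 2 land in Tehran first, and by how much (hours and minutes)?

Flight 1 in UTC: 05:18 + 12:00 = 17:18 on Aug 19.
+1 hour and 17 minutes → arrive 18:35 UTC on Aug 19.
Flight 2 in UTC: 15:46 + 8:00 = 23:46 on Aug 18.
+12 hours 5 minutes → arrive 11:51 UTC on Aug 19.
Flight 2 lands earlier by 6 hours 44 minutes.

the second, by 6 hours 44 minutes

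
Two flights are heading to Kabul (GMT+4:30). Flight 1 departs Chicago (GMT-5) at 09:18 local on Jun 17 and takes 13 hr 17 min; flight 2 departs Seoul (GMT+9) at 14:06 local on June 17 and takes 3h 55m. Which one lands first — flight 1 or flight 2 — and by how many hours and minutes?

the second, by 18 hours 34 minutes

Flight 1 in UTC: 09:18 + 5:00 = 14:18 on Jun 17.
+13 hours 17 minutes → arrive 03:35 UTC on Jun 18.
Flight 2 in UTC: 14:06 − 9:00 = 05:06 on Jun 17.
+3 hours 55 minutes → arrive 09:01 UTC on Jun 17.
Flight 2 lands earlier by 18 hours 34 minutes.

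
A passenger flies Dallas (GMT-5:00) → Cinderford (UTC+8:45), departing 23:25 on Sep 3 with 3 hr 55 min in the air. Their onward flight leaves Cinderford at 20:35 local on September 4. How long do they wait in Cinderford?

3 hours 30 minutes

Convert departure to UTC: 23:25 + 5:00 = 04:25 UTC on Sep 4.
Add 3 hours 55 minutes flight time → 08:20 UTC.
Cinderford is UTC+8:45, so local arrival = 08:20 + 8:45 = 17:05 on Sep 4.
Layover = 20:35 − 17:05 = 3 hours 30 minutes.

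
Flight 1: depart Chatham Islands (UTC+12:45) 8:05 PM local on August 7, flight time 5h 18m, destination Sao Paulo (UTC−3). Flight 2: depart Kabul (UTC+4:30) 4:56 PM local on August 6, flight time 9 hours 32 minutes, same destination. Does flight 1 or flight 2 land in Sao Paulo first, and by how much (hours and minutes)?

the second, by 14 hours 40 minutes

Flight 1 in UTC: 8:05 PM − 12:45 = 7:20 AM on Aug 7.
+5 hours and 18 minutes → arrive 12:38 PM UTC on Aug 7.
Flight 2 in UTC: 4:56 PM − 4:30 = 12:26 PM on Aug 6.
+9 hours 32 minutes → arrive 9:58 PM UTC on Aug 6.
Flight 2 lands earlier by 14 hours 40 minutes.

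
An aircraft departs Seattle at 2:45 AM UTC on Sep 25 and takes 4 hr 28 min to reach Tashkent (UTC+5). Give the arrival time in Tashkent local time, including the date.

12:13 PM on Sep 25

Departure is given in UTC: 2:45 AM on Sep 25.
Add 4 hours 28 minutes → 7:13 AM UTC.
Tashkent is UTC+5:00: 7:13 AM + 5:00 = 12:13 PM on Sep 25.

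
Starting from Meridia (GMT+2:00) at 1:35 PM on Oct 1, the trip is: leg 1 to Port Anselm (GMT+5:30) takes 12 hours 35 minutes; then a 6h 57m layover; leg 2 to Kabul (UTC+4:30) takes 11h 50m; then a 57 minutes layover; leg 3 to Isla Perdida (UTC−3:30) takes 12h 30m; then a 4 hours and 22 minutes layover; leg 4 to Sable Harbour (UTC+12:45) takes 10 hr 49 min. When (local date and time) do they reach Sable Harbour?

Convert departure to UTC: 1:35 PM − 2:00 = 11:35 AM UTC on Oct 1.
Add 12 hours and 35 minutes leg 1 → 12:10 AM UTC (Oct 2).
Add 6 hours 57 minutes layover in Port Anselm → 7:07 AM UTC.
Add 11 hours 50 minutes leg 2 → 6:57 PM UTC.
Add 57 minutes layover in Kabul → 7:54 PM UTC.
Add 12 hours and 30 minutes leg 3 → 8:24 AM UTC (Oct 3).
Add 4 hours and 22 minutes layover in Isla Perdida → 12:46 PM UTC.
Add 10 hours 49 minutes leg 4 → 11:35 PM UTC.
Sable Harbour is UTC+12:45, so local arrival = 11:35 PM + 12:45 = 12:20 PM on Oct 4.

12:20 PM on Oct 4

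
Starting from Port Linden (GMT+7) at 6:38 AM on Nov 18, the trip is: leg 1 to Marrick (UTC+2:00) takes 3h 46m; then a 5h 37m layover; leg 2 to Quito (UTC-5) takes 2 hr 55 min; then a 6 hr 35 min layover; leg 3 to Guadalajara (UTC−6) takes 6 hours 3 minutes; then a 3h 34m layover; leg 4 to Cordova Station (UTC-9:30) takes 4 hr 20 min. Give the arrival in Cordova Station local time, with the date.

10:58 PM on Nov 18

Convert departure to UTC: 6:38 AM − 7:00 = 11:38 PM UTC on Nov 17.
Add 3 hours and 46 minutes leg 1 → 3:24 AM UTC (Nov 18).
Add 5 hours and 37 minutes layover in Marrick → 9:01 AM UTC.
Add 2 hours and 55 minutes leg 2 → 11:56 AM UTC.
Add 6 hours 35 minutes layover in Quito → 6:31 PM UTC.
Add 6 hours 3 minutes leg 3 → 12:34 AM UTC (Nov 19).
Add 3 hours and 34 minutes layover in Guadalajara → 4:08 AM UTC.
Add 4 hours and 20 minutes leg 4 → 8:28 AM UTC.
Cordova Station is UTC−9:30, so local arrival = 8:28 AM − 9:30 = 10:58 PM on Nov 18.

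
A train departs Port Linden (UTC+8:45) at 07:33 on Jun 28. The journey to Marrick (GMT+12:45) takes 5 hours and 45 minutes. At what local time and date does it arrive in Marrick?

17:18 on Jun 28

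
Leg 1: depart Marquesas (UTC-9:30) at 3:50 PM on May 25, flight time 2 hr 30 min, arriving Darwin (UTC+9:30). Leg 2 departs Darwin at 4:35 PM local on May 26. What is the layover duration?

3 hours 15 minutes

Convert departure to UTC: 3:50 PM + 9:30 = 1:20 AM UTC on May 26.
Add 2 hours and 30 minutes flight time → 3:50 AM UTC.
Darwin is UTC+9:30, so local arrival = 3:50 AM + 9:30 = 1:20 PM on May 26.
Layover = 4:35 PM − 1:20 PM = 3 hours 15 minutes.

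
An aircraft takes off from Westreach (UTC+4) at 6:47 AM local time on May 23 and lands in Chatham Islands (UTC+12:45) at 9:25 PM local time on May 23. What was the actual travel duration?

Departure in UTC: 6:47 AM − 4:00 = 2:47 AM on May 23.
Arrival in UTC: 9:25 PM − 12:45 = 8:40 AM on May 23.
Elapsed = 8:40 AM − 2:47 AM = 5 hours 53 minutes.

5 hours 53 minutes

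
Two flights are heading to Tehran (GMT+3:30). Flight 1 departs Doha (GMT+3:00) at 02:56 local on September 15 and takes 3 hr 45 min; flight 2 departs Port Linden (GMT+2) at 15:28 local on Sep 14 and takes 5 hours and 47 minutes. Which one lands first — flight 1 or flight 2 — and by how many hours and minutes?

the second, by 8 hours 26 minutes

Flight 1 in UTC: 02:56 − 3:00 = 23:56 on Sep 14.
+3 hours and 45 minutes → arrive 03:41 UTC on Sep 15.
Flight 2 in UTC: 15:28 − 2:00 = 13:28 on Sep 14.
+5 hours 47 minutes → arrive 19:15 UTC on Sep 14.
Flight 2 lands earlier by 8 hours 26 minutes.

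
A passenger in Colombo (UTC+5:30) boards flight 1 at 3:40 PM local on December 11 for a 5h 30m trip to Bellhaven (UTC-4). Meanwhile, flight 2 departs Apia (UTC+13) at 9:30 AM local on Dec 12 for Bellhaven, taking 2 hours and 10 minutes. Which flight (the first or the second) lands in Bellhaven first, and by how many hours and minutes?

the first, by 7 hours

Flight 1 in UTC: 3:40 PM − 5:30 = 10:10 AM on Dec 11.
+5 hours 30 minutes → arrive 3:40 PM UTC on Dec 11.
Flight 2 in UTC: 9:30 AM − 13:00 = 8:30 PM on Dec 11.
+2 hours 10 minutes → arrive 10:40 PM UTC on Dec 11.
Flight 1 lands earlier by 7 hours.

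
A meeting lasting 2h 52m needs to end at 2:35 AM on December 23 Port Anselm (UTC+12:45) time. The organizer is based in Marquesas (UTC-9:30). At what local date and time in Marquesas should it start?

1:28 AM on December 22

Target end time in UTC: 2:35 AM − 12:45 = 1:50 PM on Dec 22.
Subtract 2 hours and 52 minutes → start 10:58 AM UTC on Dec 22.
Marquesas is UTC−9:30: 10:58 AM − 9:30 = 1:28 AM on Dec 22.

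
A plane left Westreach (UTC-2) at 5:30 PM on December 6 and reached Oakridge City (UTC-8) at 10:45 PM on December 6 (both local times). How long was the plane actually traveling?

11 hours 15 minutes

Departure in UTC: 5:30 PM + 2:00 = 7:30 PM on Dec 6.
Arrival in UTC: 10:45 PM + 8:00 = 6:45 AM on Dec 7.
Elapsed = 6:45 AM − 7:30 PM (+1 day) = 11 hours 15 minutes.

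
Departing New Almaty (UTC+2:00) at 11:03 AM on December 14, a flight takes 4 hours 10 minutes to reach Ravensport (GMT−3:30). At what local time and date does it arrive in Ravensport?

9:43 AM on Dec 14

Ravensport is 5:30 behind New Almaty.
After 4 hours and 10 minutes it is 3:13 PM in New Almaty.
Shift by the zone difference: 3:13 PM − 5:30 = 9:43 AM on Dec 14 in Ravensport.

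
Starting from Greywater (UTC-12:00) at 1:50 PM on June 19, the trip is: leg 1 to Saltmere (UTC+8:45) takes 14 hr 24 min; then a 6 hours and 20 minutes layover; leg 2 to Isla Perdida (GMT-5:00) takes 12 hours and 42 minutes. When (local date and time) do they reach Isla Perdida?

6:16 AM on June 21

Convert departure to UTC: 1:50 PM + 12:00 = 1:50 AM UTC on Jun 20.
Add 14 hours 24 minutes leg 1 → 4:14 PM UTC.
Add 6 hours 20 minutes layover in Saltmere → 10:34 PM UTC.
Add 12 hours 42 minutes leg 2 → 11:16 AM UTC (Jun 21).
Isla Perdida is UTC−5:00, so local arrival = 11:16 AM − 5:00 = 6:16 AM on Jun 21.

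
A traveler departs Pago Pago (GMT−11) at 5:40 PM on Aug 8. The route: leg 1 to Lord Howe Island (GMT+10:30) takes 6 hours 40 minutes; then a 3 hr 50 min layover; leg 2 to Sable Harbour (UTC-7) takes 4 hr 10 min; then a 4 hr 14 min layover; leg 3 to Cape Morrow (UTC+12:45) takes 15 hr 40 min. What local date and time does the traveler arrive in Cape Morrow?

3:59 AM on Aug 11

Convert departure to UTC: 5:40 PM + 11:00 = 4:40 AM UTC on Aug 9.
Add 6 hours and 40 minutes leg 1 → 11:20 AM UTC.
Add 3 hours and 50 minutes layover in Lord Howe Island → 3:10 PM UTC.
Add 4 hours and 10 minutes leg 2 → 7:20 PM UTC.
Add 4 hours 14 minutes layover in Sable Harbour → 11:34 PM UTC.
Add 15 hours 40 minutes leg 3 → 3:14 PM UTC (Aug 10).
Cape Morrow is UTC+12:45, so local arrival = 3:14 PM + 12:45 = 3:59 AM on Aug 11.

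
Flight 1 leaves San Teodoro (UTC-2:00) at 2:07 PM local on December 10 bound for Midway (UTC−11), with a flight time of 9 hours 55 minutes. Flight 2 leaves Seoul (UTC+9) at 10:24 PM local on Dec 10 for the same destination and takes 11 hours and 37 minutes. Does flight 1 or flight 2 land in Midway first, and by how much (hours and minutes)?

Flight 1 in UTC: 2:07 PM + 2:00 = 4:07 PM on Dec 10.
+9 hours 55 minutes → arrive 2:02 AM UTC on Dec 11.
Flight 2 in UTC: 10:24 PM − 9:00 = 1:24 PM on Dec 10.
+11 hours 37 minutes → arrive 1:01 AM UTC on Dec 11.
Flight 2 lands earlier by 1 hour 1 minute.

the second, by 1 hour 1 minute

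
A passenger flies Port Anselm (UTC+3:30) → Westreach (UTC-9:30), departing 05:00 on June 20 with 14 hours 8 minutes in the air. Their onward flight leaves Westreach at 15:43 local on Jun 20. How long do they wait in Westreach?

Convert departure to UTC: 05:00 − 3:30 = 01:30 UTC on Jun 20.
Add 14 hours 8 minutes flight time → 15:38 UTC.
Westreach is UTC−9:30, so local arrival = 15:38 − 9:30 = 06:08 on Jun 20.
Layover = 15:43 − 06:08 = 9 hours 35 minutes.

9 hours 35 minutes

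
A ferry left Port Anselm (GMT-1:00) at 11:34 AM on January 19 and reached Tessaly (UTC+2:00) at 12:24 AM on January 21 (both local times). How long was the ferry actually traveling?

33 hours 50 minutes

Departure in UTC: 11:34 AM + 1:00 = 12:34 PM on Jan 19.
Arrival in UTC: 12:24 AM − 2:00 = 10:24 PM on Jan 20.
Elapsed = 10:24 PM − 12:34 PM (+1 day) = 33 hours 50 minutes.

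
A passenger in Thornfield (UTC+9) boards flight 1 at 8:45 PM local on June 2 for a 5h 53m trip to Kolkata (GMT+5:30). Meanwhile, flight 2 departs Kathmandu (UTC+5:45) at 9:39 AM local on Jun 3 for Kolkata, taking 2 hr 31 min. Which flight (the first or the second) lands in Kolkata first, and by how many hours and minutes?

the first, by 12 hours 47 minutes

Flight 1 in UTC: 8:45 PM − 9:00 = 11:45 AM on Jun 2.
+5 hours 53 minutes → arrive 5:38 PM UTC on Jun 2.
Flight 2 in UTC: 9:39 AM − 5:45 = 3:54 AM on Jun 3.
+2 hours and 31 minutes → arrive 6:25 AM UTC on Jun 3.
Flight 1 lands earlier by 12 hours 47 minutes.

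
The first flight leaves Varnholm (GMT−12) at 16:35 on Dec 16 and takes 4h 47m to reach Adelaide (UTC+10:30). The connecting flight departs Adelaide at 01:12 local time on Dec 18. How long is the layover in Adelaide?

5 hours 20 minutes

Convert departure to UTC: 16:35 + 12:00 = 04:35 UTC on Dec 17.
Add 4 hours 47 minutes flight time → 09:22 UTC.
Adelaide is UTC+10:30, so local arrival = 09:22 + 10:30 = 19:52 on Dec 17.
Layover = 01:12 − 19:52 (+1 day) = 5 hours 20 minutes.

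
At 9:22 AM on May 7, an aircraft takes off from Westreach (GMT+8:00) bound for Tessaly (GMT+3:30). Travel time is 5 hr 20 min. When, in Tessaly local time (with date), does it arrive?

10:12 AM on May 7

Convert departure to UTC: 9:22 AM − 8:00 = 1:22 AM UTC on May 7.
Add 5 hours 20 minutes travel time → 6:42 AM UTC.
Tessaly is UTC+3:30, so local arrival = 6:42 AM + 3:30 = 10:12 AM on May 7.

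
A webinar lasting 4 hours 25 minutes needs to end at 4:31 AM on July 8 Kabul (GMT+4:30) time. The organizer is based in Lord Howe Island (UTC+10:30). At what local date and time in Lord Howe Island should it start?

Target end time in UTC: 4:31 AM − 4:30 = 12:01 AM on Jul 8.
Subtract 4 hours and 25 minutes → start 7:36 PM UTC on Jul 7.
Lord Howe Island is UTC+10:30: 7:36 PM + 10:30 = 6:06 AM on Jul 8.

6:06 AM on July 8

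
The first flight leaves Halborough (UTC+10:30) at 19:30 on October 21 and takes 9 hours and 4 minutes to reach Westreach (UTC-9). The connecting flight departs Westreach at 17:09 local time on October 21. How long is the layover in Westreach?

Convert departure to UTC: 19:30 − 10:30 = 09:00 UTC on Oct 21.
Add 9 hours 4 minutes flight time → 18:04 UTC.
Westreach is UTC−9:00, so local arrival = 18:04 − 9:00 = 09:04 on Oct 21.
Layover = 17:09 − 09:04 = 8 hours 5 minutes.

8 hours 5 minutes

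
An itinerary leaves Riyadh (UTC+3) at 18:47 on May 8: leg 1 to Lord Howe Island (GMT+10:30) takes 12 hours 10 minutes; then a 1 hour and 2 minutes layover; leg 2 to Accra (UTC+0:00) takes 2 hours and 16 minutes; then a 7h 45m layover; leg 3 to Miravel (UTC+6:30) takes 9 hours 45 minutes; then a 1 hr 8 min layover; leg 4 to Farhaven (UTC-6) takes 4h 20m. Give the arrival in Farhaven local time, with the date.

00:13 on May 10

Convert departure to UTC: 18:47 − 3:00 = 15:47 UTC on May 8.
Add 12 hours 10 minutes leg 1 → 03:57 UTC (May 9).
Add 1 hour and 2 minutes layover in Lord Howe Island → 04:59 UTC.
Add 2 hours 16 minutes leg 2 → 07:15 UTC.
Add 7 hours and 45 minutes layover in Accra → 15:00 UTC.
Add 9 hours and 45 minutes leg 3 → 00:45 UTC (May 10).
Add 1 hour 8 minutes layover in Miravel → 01:53 UTC.
Add 4 hours and 20 minutes leg 4 → 06:13 UTC.
Farhaven is UTC−6:00, so local arrival = 06:13 − 6:00 = 00:13 on May 10.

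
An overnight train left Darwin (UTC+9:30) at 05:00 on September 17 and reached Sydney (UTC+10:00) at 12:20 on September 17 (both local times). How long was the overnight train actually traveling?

6 hours 50 minutes

Departure in UTC: 05:00 − 9:30 = 19:30 on Sep 16.
Arrival in UTC: 12:20 − 10:00 = 02:20 on Sep 17.
Elapsed = 02:20 − 19:30 (+1 day) = 6 hours 50 minutes.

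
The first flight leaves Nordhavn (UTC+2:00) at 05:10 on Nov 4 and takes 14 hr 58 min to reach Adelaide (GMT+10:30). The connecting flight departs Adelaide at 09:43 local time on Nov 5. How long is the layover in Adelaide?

Convert departure to UTC: 05:10 − 2:00 = 03:10 UTC on Nov 4.
Add 14 hours and 58 minutes flight time → 18:08 UTC.
Adelaide is UTC+10:30, so local arrival = 18:08 + 10:30 = 04:38 on Nov 5.
Layover = 09:43 − 04:38 = 5 hours 5 minutes.

5 hours 5 minutes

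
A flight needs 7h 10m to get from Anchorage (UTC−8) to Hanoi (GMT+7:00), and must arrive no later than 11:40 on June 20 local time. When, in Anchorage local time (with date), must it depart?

Target arrival in UTC: 11:40 − 7:00 = 04:40 on Jun 20.
Subtract 7 hours 10 minutes → departure 21:30 UTC on Jun 19.
Anchorage is UTC−8:00: 21:30 − 8:00 = 13:30 on Jun 19.

13:30 on Jun 19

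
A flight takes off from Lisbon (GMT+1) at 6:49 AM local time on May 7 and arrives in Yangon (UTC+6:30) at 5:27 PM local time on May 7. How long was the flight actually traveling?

5 hours 8 minutes

Departure in UTC: 6:49 AM − 1:00 = 5:49 AM on May 7.
Arrival in UTC: 5:27 PM − 6:30 = 10:57 AM on May 7.
Elapsed = 10:57 AM − 5:49 AM = 5 hours 8 minutes.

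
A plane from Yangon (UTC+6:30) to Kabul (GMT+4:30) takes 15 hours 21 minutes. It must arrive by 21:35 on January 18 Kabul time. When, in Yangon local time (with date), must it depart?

Target arrival in UTC: 21:35 − 4:30 = 17:05 on Jan 18.
Subtract 15 hours 21 minutes → departure 01:44 UTC on Jan 18.
Yangon is UTC+6:30: 01:44 + 6:30 = 08:14 on Jan 18.

08:14 on January 18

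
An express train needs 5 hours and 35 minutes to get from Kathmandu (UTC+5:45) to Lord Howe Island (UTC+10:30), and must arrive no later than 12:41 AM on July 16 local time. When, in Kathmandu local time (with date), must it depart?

Target arrival in UTC: 12:41 AM − 10:30 = 2:11 PM on Jul 15.
Subtract 5 hours 35 minutes → departure 8:36 AM UTC on Jul 15.
Kathmandu is UTC+5:45: 8:36 AM + 5:45 = 2:21 PM on Jul 15.

2:21 PM on Jul 15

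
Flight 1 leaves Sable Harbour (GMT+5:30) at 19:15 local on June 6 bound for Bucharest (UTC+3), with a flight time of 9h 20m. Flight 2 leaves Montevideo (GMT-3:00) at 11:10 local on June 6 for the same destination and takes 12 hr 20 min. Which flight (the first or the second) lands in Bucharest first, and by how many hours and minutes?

Flight 1 in UTC: 19:15 − 5:30 = 13:45 on Jun 6.
+9 hours 20 minutes → arrive 23:05 UTC on Jun 6.
Flight 2 in UTC: 11:10 + 3:00 = 14:10 on Jun 6.
+12 hours and 20 minutes → arrive 02:30 UTC on Jun 7.
Flight 1 lands earlier by 3 hours 25 minutes.

the first, by 3 hours 25 minutes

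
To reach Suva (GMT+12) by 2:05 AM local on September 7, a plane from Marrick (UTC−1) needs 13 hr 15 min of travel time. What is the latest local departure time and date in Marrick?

Target arrival in UTC: 2:05 AM − 12:00 = 2:05 PM on Sep 6.
Subtract 13 hours 15 minutes → departure 12:50 AM UTC on Sep 6.
Marrick is UTC−1:00: 12:50 AM − 1:00 = 11:50 PM on Sep 5.

11:50 PM on September 5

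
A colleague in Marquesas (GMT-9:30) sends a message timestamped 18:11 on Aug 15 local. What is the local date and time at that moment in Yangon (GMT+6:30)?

In UTC: 18:11 + 9:30 = 03:41 on Aug 16.
Yangon is UTC+6:30: 03:41 + 6:30 = 10:11 on Aug 16.

10:11 on Aug 16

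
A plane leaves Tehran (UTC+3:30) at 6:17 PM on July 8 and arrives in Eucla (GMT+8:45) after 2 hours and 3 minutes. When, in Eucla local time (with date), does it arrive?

1:35 AM on Jul 9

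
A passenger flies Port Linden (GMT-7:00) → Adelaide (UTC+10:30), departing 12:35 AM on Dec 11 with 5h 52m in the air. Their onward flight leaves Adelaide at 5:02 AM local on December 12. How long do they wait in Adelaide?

5 hours 5 minutes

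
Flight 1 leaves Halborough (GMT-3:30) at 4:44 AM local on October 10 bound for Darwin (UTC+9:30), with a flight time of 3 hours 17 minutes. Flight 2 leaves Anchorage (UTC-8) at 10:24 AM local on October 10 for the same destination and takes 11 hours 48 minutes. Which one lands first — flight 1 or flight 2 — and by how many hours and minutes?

Flight 1 in UTC: 4:44 AM + 3:30 = 8:14 AM on Oct 10.
+3 hours 17 minutes → arrive 11:31 AM UTC on Oct 10.
Flight 2 in UTC: 10:24 AM + 8:00 = 6:24 PM on Oct 10.
+11 hours and 48 minutes → arrive 6:12 AM UTC on Oct 11.
Flight 1 lands earlier by 18 hours 41 minutes.

the first, by 18 hours 41 minutes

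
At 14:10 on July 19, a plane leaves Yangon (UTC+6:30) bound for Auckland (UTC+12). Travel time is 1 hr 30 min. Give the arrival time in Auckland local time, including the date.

Convert departure to UTC: 14:10 − 6:30 = 07:40 UTC on Jul 19.
Add 1 hour and 30 minutes travel time → 09:10 UTC.
Auckland is UTC+12:00, so local arrival = 09:10 + 12:00 = 21:10 on Jul 19.

21:10 on Jul 19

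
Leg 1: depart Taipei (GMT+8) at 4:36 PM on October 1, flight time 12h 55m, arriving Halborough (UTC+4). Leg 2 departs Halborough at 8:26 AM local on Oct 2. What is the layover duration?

6 hours 55 minutes

Convert departure to UTC: 4:36 PM − 8:00 = 8:36 AM UTC on Oct 1.
Add 12 hours and 55 minutes flight time → 9:31 PM UTC.
Halborough is UTC+4:00, so local arrival = 9:31 PM + 4:00 = 1:31 AM on Oct 2.
Layover = 8:26 AM − 1:31 AM = 6 hours 55 minutes.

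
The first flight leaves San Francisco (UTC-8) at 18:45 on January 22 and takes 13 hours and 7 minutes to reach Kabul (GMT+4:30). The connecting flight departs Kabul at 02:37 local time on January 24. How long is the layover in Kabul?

Convert departure to UTC: 18:45 + 8:00 = 02:45 UTC on Jan 23.
Add 13 hours and 7 minutes flight time → 15:52 UTC.
Kabul is UTC+4:30, so local arrival = 15:52 + 4:30 = 20:22 on Jan 23.
Layover = 02:37 − 20:22 (+1 day) = 6 hours 15 minutes.

6 hours 15 minutes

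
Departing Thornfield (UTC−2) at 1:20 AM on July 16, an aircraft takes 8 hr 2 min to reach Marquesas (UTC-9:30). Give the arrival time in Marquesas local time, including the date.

1:52 AM on July 16

Marquesas is 7:30 behind Thornfield.
After 8 hours and 2 minutes it is 9:22 AM in Thornfield.
Shift by the zone difference: 9:22 AM − 7:30 = 1:52 AM on Jul 16 in Marquesas.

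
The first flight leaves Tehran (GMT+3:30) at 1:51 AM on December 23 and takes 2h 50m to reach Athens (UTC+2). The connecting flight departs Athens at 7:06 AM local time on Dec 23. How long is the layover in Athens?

Convert departure to UTC: 1:51 AM − 3:30 = 10:21 PM UTC on Dec 22.
Add 2 hours 50 minutes flight time → 1:11 AM UTC (Dec 23).
Athens is UTC+2:00, so local arrival = 1:11 AM + 2:00 = 3:11 AM on Dec 23.
Layover = 7:06 AM − 3:11 AM = 3 hours 55 minutes.

3 hours 55 minutes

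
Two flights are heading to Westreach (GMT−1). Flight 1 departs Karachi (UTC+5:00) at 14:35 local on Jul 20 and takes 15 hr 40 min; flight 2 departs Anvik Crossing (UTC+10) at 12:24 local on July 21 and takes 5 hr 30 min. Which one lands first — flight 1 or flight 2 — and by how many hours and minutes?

Flight 1 in UTC: 14:35 − 5:00 = 09:35 on Jul 20.
+15 hours and 40 minutes → arrive 01:15 UTC on Jul 21.
Flight 2 in UTC: 12:24 − 10:00 = 02:24 on Jul 21.
+5 hours and 30 minutes → arrive 07:54 UTC on Jul 21.
Flight 1 lands earlier by 6 hours 39 minutes.

the first, by 6 hours 39 minutes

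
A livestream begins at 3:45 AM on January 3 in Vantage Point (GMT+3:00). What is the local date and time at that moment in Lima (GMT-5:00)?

7:45 PM on January 2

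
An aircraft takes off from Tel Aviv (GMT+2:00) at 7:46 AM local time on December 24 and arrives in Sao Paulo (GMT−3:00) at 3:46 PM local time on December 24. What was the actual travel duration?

13 hours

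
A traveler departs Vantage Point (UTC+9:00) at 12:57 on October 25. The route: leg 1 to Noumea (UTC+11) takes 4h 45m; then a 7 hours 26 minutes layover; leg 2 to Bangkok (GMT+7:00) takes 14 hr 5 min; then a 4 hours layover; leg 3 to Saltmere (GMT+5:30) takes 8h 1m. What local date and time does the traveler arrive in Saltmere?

Convert departure to UTC: 12:57 − 9:00 = 03:57 UTC on Oct 25.
Add 4 hours and 45 minutes leg 1 → 08:42 UTC.
Add 7 hours 26 minutes layover in Noumea → 16:08 UTC.
Add 14 hours and 5 minutes leg 2 → 06:13 UTC (Oct 26).
Add 4 hours layover in Bangkok → 10:13 UTC.
Add 8 hours and 1 minute leg 3 → 18:14 UTC.
Saltmere is UTC+5:30, so local arrival = 18:14 + 5:30 = 23:44 on Oct 26.

23:44 on Oct 26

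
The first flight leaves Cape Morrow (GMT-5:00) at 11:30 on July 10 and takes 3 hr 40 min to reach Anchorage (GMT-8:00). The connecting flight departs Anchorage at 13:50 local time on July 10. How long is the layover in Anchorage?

1 hour 40 minutes

Convert departure to UTC: 11:30 + 5:00 = 16:30 UTC on Jul 10.
Add 3 hours 40 minutes flight time → 20:10 UTC.
Anchorage is UTC−8:00, so local arrival = 20:10 − 8:00 = 12:10 on Jul 10.
Layover = 13:50 − 12:10 = 1 hour 40 minutes.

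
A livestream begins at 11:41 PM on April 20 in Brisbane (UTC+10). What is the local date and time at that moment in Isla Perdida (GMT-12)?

1:41 AM on April 20

In UTC: 11:41 PM − 10:00 = 1:41 PM on Apr 20.
Isla Perdida is UTC−12:00: 1:41 PM − 12:00 = 1:41 AM on Apr 20.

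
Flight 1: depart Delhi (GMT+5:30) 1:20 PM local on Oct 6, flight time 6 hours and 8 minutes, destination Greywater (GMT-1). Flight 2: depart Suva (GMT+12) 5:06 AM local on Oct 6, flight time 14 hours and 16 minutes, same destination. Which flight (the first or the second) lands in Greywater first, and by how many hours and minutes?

the second, by 6 hours 36 minutes

Flight 1 in UTC: 1:20 PM − 5:30 = 7:50 AM on Oct 6.
+6 hours and 8 minutes → arrive 1:58 PM UTC on Oct 6.
Flight 2 in UTC: 5:06 AM − 12:00 = 5:06 PM on Oct 5.
+14 hours 16 minutes → arrive 7:22 AM UTC on Oct 6.
Flight 2 lands earlier by 6 hours 36 minutes.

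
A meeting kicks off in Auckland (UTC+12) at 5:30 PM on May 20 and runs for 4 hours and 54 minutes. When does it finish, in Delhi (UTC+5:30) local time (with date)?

Convert start to UTC: 5:30 PM − 12:00 = 5:30 AM UTC on May 20.
Add 4 hours and 54 minutes duration → 10:24 AM UTC.
Delhi is UTC+5:30, so local end time = 10:24 AM + 5:30 = 3:54 PM on May 20.

3:54 PM on May 20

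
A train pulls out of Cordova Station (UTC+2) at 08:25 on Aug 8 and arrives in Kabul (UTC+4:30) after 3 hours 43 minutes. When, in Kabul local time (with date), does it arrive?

14:38 on August 8

Convert departure to UTC: 08:25 − 2:00 = 06:25 UTC on Aug 8.
Add 3 hours and 43 minutes travel time → 10:08 UTC.
Kabul is UTC+4:30, so local arrival = 10:08 + 4:30 = 14:38 on Aug 8.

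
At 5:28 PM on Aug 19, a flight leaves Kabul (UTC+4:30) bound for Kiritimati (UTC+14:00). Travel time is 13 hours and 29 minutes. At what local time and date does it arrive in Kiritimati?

Kiritimati is 9:30 ahead of Kabul.
After 13 hours and 29 minutes it is 6:57 AM (Aug 20) in Kabul.
Shift by the zone difference: 6:57 AM + 9:30 = 4:27 PM on Aug 20 in Kiritimati.

4:27 PM on August 20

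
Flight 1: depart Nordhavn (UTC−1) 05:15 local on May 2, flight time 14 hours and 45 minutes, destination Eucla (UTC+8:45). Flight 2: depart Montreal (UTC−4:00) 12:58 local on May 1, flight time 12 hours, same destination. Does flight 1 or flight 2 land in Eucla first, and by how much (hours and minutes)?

the second, by 16 hours 2 minutes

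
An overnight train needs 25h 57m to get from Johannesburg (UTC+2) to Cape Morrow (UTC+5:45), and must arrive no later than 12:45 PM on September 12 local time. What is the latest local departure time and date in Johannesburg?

Target arrival in UTC: 12:45 PM − 5:45 = 7:00 AM on Sep 12.
Subtract 25 hours and 57 minutes → departure 5:03 AM UTC on Sep 11.
Johannesburg is UTC+2:00: 5:03 AM + 2:00 = 7:03 AM on Sep 11.

7:03 AM on September 11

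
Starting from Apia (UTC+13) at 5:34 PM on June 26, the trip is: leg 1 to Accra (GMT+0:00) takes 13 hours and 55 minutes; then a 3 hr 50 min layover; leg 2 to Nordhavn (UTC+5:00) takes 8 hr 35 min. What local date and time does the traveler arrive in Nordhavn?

Convert departure to UTC: 5:34 PM − 13:00 = 4:34 AM UTC on Jun 26.
Add 13 hours 55 minutes leg 1 → 6:29 PM UTC.
Add 3 hours 50 minutes layover in Accra → 10:19 PM UTC.
Add 8 hours and 35 minutes leg 2 → 6:54 AM UTC (Jun 27).
Nordhavn is UTC+5:00, so local arrival = 6:54 AM + 5:00 = 11:54 AM on Jun 27.

11:54 AM on June 27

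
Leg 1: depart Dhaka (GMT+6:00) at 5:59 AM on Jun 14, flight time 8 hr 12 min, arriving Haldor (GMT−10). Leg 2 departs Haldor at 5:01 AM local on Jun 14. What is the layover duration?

Convert departure to UTC: 5:59 AM − 6:00 = 11:59 PM UTC on Jun 13.
Add 8 hours and 12 minutes flight time → 8:11 AM UTC (Jun 14).
Haldor is UTC−10:00, so local arrival = 8:11 AM − 10:00 = 10:11 PM on Jun 13.
Layover = 5:01 AM − 10:11 PM (+1 day) = 6 hours 50 minutes.

6 hours 50 minutes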